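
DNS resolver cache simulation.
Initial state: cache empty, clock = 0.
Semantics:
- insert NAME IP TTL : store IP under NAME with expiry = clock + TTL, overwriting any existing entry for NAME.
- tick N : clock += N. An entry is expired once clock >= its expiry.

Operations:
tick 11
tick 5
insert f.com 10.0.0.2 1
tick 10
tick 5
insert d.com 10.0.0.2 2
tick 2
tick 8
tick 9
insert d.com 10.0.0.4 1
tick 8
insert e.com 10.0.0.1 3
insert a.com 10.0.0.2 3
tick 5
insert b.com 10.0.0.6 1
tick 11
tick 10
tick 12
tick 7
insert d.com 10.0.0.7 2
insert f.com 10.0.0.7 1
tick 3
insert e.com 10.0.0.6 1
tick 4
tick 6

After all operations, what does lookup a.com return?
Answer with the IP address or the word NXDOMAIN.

Op 1: tick 11 -> clock=11.
Op 2: tick 5 -> clock=16.
Op 3: insert f.com -> 10.0.0.2 (expiry=16+1=17). clock=16
Op 4: tick 10 -> clock=26. purged={f.com}
Op 5: tick 5 -> clock=31.
Op 6: insert d.com -> 10.0.0.2 (expiry=31+2=33). clock=31
Op 7: tick 2 -> clock=33. purged={d.com}
Op 8: tick 8 -> clock=41.
Op 9: tick 9 -> clock=50.
Op 10: insert d.com -> 10.0.0.4 (expiry=50+1=51). clock=50
Op 11: tick 8 -> clock=58. purged={d.com}
Op 12: insert e.com -> 10.0.0.1 (expiry=58+3=61). clock=58
Op 13: insert a.com -> 10.0.0.2 (expiry=58+3=61). clock=58
Op 14: tick 5 -> clock=63. purged={a.com,e.com}
Op 15: insert b.com -> 10.0.0.6 (expiry=63+1=64). clock=63
Op 16: tick 11 -> clock=74. purged={b.com}
Op 17: tick 10 -> clock=84.
Op 18: tick 12 -> clock=96.
Op 19: tick 7 -> clock=103.
Op 20: insert d.com -> 10.0.0.7 (expiry=103+2=105). clock=103
Op 21: insert f.com -> 10.0.0.7 (expiry=103+1=104). clock=103
Op 22: tick 3 -> clock=106. purged={d.com,f.com}
Op 23: insert e.com -> 10.0.0.6 (expiry=106+1=107). clock=106
Op 24: tick 4 -> clock=110. purged={e.com}
Op 25: tick 6 -> clock=116.
lookup a.com: not in cache (expired or never inserted)

Answer: NXDOMAIN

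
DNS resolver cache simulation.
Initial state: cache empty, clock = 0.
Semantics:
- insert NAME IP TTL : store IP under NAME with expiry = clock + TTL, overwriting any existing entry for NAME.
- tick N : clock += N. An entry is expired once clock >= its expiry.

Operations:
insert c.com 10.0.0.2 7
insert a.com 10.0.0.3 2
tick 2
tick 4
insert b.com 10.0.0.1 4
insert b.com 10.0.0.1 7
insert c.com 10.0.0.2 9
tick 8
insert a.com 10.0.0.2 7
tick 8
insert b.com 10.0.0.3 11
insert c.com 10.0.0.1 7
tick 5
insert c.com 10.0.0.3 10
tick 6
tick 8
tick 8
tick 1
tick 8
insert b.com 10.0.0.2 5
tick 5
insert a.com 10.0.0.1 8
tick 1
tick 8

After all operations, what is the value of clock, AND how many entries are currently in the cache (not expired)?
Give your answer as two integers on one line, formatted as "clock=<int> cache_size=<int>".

Answer: clock=72 cache_size=0

Derivation:
Op 1: insert c.com -> 10.0.0.2 (expiry=0+7=7). clock=0
Op 2: insert a.com -> 10.0.0.3 (expiry=0+2=2). clock=0
Op 3: tick 2 -> clock=2. purged={a.com}
Op 4: tick 4 -> clock=6.
Op 5: insert b.com -> 10.0.0.1 (expiry=6+4=10). clock=6
Op 6: insert b.com -> 10.0.0.1 (expiry=6+7=13). clock=6
Op 7: insert c.com -> 10.0.0.2 (expiry=6+9=15). clock=6
Op 8: tick 8 -> clock=14. purged={b.com}
Op 9: insert a.com -> 10.0.0.2 (expiry=14+7=21). clock=14
Op 10: tick 8 -> clock=22. purged={a.com,c.com}
Op 11: insert b.com -> 10.0.0.3 (expiry=22+11=33). clock=22
Op 12: insert c.com -> 10.0.0.1 (expiry=22+7=29). clock=22
Op 13: tick 5 -> clock=27.
Op 14: insert c.com -> 10.0.0.3 (expiry=27+10=37). clock=27
Op 15: tick 6 -> clock=33. purged={b.com}
Op 16: tick 8 -> clock=41. purged={c.com}
Op 17: tick 8 -> clock=49.
Op 18: tick 1 -> clock=50.
Op 19: tick 8 -> clock=58.
Op 20: insert b.com -> 10.0.0.2 (expiry=58+5=63). clock=58
Op 21: tick 5 -> clock=63. purged={b.com}
Op 22: insert a.com -> 10.0.0.1 (expiry=63+8=71). clock=63
Op 23: tick 1 -> clock=64.
Op 24: tick 8 -> clock=72. purged={a.com}
Final clock = 72
Final cache (unexpired): {} -> size=0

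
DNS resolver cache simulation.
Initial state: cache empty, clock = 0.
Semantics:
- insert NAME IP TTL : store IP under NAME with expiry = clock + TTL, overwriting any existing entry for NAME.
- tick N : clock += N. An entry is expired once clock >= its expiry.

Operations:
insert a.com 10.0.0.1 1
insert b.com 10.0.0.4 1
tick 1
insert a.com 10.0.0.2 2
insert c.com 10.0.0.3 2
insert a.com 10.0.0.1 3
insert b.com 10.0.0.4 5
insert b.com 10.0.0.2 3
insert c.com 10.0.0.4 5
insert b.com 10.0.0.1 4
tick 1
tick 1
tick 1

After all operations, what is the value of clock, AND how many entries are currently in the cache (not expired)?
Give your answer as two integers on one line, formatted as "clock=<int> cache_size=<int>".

Answer: clock=4 cache_size=2

Derivation:
Op 1: insert a.com -> 10.0.0.1 (expiry=0+1=1). clock=0
Op 2: insert b.com -> 10.0.0.4 (expiry=0+1=1). clock=0
Op 3: tick 1 -> clock=1. purged={a.com,b.com}
Op 4: insert a.com -> 10.0.0.2 (expiry=1+2=3). clock=1
Op 5: insert c.com -> 10.0.0.3 (expiry=1+2=3). clock=1
Op 6: insert a.com -> 10.0.0.1 (expiry=1+3=4). clock=1
Op 7: insert b.com -> 10.0.0.4 (expiry=1+5=6). clock=1
Op 8: insert b.com -> 10.0.0.2 (expiry=1+3=4). clock=1
Op 9: insert c.com -> 10.0.0.4 (expiry=1+5=6). clock=1
Op 10: insert b.com -> 10.0.0.1 (expiry=1+4=5). clock=1
Op 11: tick 1 -> clock=2.
Op 12: tick 1 -> clock=3.
Op 13: tick 1 -> clock=4. purged={a.com}
Final clock = 4
Final cache (unexpired): {b.com,c.com} -> size=2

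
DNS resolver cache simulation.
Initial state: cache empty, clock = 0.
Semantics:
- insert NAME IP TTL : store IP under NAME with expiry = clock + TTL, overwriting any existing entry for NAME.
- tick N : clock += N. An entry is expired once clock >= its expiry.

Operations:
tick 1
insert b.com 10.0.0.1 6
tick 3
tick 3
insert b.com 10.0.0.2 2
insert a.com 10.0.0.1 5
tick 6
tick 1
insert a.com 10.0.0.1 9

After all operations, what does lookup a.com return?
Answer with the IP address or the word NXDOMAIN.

Answer: 10.0.0.1

Derivation:
Op 1: tick 1 -> clock=1.
Op 2: insert b.com -> 10.0.0.1 (expiry=1+6=7). clock=1
Op 3: tick 3 -> clock=4.
Op 4: tick 3 -> clock=7. purged={b.com}
Op 5: insert b.com -> 10.0.0.2 (expiry=7+2=9). clock=7
Op 6: insert a.com -> 10.0.0.1 (expiry=7+5=12). clock=7
Op 7: tick 6 -> clock=13. purged={a.com,b.com}
Op 8: tick 1 -> clock=14.
Op 9: insert a.com -> 10.0.0.1 (expiry=14+9=23). clock=14
lookup a.com: present, ip=10.0.0.1 expiry=23 > clock=14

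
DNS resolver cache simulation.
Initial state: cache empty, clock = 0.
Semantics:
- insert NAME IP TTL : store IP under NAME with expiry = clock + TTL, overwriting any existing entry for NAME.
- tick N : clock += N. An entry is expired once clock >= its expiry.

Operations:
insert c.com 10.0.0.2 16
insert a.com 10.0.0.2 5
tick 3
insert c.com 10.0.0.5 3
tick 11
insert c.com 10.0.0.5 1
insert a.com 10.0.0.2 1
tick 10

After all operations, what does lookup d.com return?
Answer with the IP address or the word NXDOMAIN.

Op 1: insert c.com -> 10.0.0.2 (expiry=0+16=16). clock=0
Op 2: insert a.com -> 10.0.0.2 (expiry=0+5=5). clock=0
Op 3: tick 3 -> clock=3.
Op 4: insert c.com -> 10.0.0.5 (expiry=3+3=6). clock=3
Op 5: tick 11 -> clock=14. purged={a.com,c.com}
Op 6: insert c.com -> 10.0.0.5 (expiry=14+1=15). clock=14
Op 7: insert a.com -> 10.0.0.2 (expiry=14+1=15). clock=14
Op 8: tick 10 -> clock=24. purged={a.com,c.com}
lookup d.com: not in cache (expired or never inserted)

Answer: NXDOMAIN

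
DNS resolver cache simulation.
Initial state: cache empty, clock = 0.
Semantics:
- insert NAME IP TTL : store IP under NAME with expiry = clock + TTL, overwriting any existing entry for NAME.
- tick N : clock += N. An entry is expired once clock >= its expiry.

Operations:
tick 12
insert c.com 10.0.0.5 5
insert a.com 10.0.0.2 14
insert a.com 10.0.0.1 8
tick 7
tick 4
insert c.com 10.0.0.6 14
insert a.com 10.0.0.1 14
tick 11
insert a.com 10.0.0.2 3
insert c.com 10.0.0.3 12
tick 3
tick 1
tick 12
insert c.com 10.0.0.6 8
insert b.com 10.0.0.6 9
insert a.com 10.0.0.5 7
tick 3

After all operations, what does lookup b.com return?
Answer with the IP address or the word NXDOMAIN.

Answer: 10.0.0.6

Derivation:
Op 1: tick 12 -> clock=12.
Op 2: insert c.com -> 10.0.0.5 (expiry=12+5=17). clock=12
Op 3: insert a.com -> 10.0.0.2 (expiry=12+14=26). clock=12
Op 4: insert a.com -> 10.0.0.1 (expiry=12+8=20). clock=12
Op 5: tick 7 -> clock=19. purged={c.com}
Op 6: tick 4 -> clock=23. purged={a.com}
Op 7: insert c.com -> 10.0.0.6 (expiry=23+14=37). clock=23
Op 8: insert a.com -> 10.0.0.1 (expiry=23+14=37). clock=23
Op 9: tick 11 -> clock=34.
Op 10: insert a.com -> 10.0.0.2 (expiry=34+3=37). clock=34
Op 11: insert c.com -> 10.0.0.3 (expiry=34+12=46). clock=34
Op 12: tick 3 -> clock=37. purged={a.com}
Op 13: tick 1 -> clock=38.
Op 14: tick 12 -> clock=50. purged={c.com}
Op 15: insert c.com -> 10.0.0.6 (expiry=50+8=58). clock=50
Op 16: insert b.com -> 10.0.0.6 (expiry=50+9=59). clock=50
Op 17: insert a.com -> 10.0.0.5 (expiry=50+7=57). clock=50
Op 18: tick 3 -> clock=53.
lookup b.com: present, ip=10.0.0.6 expiry=59 > clock=53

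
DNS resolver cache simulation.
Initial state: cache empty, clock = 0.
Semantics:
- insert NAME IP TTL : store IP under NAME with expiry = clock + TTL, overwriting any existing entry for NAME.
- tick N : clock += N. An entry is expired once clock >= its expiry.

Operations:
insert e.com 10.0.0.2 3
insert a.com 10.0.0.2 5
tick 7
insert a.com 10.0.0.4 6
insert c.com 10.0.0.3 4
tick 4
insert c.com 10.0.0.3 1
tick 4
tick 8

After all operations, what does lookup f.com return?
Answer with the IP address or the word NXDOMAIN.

Op 1: insert e.com -> 10.0.0.2 (expiry=0+3=3). clock=0
Op 2: insert a.com -> 10.0.0.2 (expiry=0+5=5). clock=0
Op 3: tick 7 -> clock=7. purged={a.com,e.com}
Op 4: insert a.com -> 10.0.0.4 (expiry=7+6=13). clock=7
Op 5: insert c.com -> 10.0.0.3 (expiry=7+4=11). clock=7
Op 6: tick 4 -> clock=11. purged={c.com}
Op 7: insert c.com -> 10.0.0.3 (expiry=11+1=12). clock=11
Op 8: tick 4 -> clock=15. purged={a.com,c.com}
Op 9: tick 8 -> clock=23.
lookup f.com: not in cache (expired or never inserted)

Answer: NXDOMAIN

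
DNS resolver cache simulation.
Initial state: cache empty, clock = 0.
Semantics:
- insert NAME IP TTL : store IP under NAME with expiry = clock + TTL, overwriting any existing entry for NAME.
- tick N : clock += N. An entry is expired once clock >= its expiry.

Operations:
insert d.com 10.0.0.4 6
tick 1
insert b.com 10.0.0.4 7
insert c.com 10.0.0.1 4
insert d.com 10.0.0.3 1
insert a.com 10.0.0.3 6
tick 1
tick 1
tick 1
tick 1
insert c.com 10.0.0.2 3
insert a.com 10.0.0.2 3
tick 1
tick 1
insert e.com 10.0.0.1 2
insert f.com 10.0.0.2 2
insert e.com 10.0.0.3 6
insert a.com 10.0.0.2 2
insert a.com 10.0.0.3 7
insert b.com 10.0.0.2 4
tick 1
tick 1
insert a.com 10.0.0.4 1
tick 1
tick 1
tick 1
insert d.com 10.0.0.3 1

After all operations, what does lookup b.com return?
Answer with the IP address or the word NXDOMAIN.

Answer: NXDOMAIN

Derivation:
Op 1: insert d.com -> 10.0.0.4 (expiry=0+6=6). clock=0
Op 2: tick 1 -> clock=1.
Op 3: insert b.com -> 10.0.0.4 (expiry=1+7=8). clock=1
Op 4: insert c.com -> 10.0.0.1 (expiry=1+4=5). clock=1
Op 5: insert d.com -> 10.0.0.3 (expiry=1+1=2). clock=1
Op 6: insert a.com -> 10.0.0.3 (expiry=1+6=7). clock=1
Op 7: tick 1 -> clock=2. purged={d.com}
Op 8: tick 1 -> clock=3.
Op 9: tick 1 -> clock=4.
Op 10: tick 1 -> clock=5. purged={c.com}
Op 11: insert c.com -> 10.0.0.2 (expiry=5+3=8). clock=5
Op 12: insert a.com -> 10.0.0.2 (expiry=5+3=8). clock=5
Op 13: tick 1 -> clock=6.
Op 14: tick 1 -> clock=7.
Op 15: insert e.com -> 10.0.0.1 (expiry=7+2=9). clock=7
Op 16: insert f.com -> 10.0.0.2 (expiry=7+2=9). clock=7
Op 17: insert e.com -> 10.0.0.3 (expiry=7+6=13). clock=7
Op 18: insert a.com -> 10.0.0.2 (expiry=7+2=9). clock=7
Op 19: insert a.com -> 10.0.0.3 (expiry=7+7=14). clock=7
Op 20: insert b.com -> 10.0.0.2 (expiry=7+4=11). clock=7
Op 21: tick 1 -> clock=8. purged={c.com}
Op 22: tick 1 -> clock=9. purged={f.com}
Op 23: insert a.com -> 10.0.0.4 (expiry=9+1=10). clock=9
Op 24: tick 1 -> clock=10. purged={a.com}
Op 25: tick 1 -> clock=11. purged={b.com}
Op 26: tick 1 -> clock=12.
Op 27: insert d.com -> 10.0.0.3 (expiry=12+1=13). clock=12
lookup b.com: not in cache (expired or never inserted)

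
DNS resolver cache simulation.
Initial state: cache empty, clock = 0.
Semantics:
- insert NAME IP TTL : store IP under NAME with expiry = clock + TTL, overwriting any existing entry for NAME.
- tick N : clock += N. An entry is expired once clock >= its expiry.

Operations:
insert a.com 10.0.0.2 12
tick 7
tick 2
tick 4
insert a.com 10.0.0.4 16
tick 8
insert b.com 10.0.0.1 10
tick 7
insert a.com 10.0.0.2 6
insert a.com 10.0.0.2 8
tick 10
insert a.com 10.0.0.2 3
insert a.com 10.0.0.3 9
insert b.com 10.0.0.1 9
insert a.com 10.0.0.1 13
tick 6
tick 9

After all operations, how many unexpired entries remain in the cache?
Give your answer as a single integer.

Answer: 0

Derivation:
Op 1: insert a.com -> 10.0.0.2 (expiry=0+12=12). clock=0
Op 2: tick 7 -> clock=7.
Op 3: tick 2 -> clock=9.
Op 4: tick 4 -> clock=13. purged={a.com}
Op 5: insert a.com -> 10.0.0.4 (expiry=13+16=29). clock=13
Op 6: tick 8 -> clock=21.
Op 7: insert b.com -> 10.0.0.1 (expiry=21+10=31). clock=21
Op 8: tick 7 -> clock=28.
Op 9: insert a.com -> 10.0.0.2 (expiry=28+6=34). clock=28
Op 10: insert a.com -> 10.0.0.2 (expiry=28+8=36). clock=28
Op 11: tick 10 -> clock=38. purged={a.com,b.com}
Op 12: insert a.com -> 10.0.0.2 (expiry=38+3=41). clock=38
Op 13: insert a.com -> 10.0.0.3 (expiry=38+9=47). clock=38
Op 14: insert b.com -> 10.0.0.1 (expiry=38+9=47). clock=38
Op 15: insert a.com -> 10.0.0.1 (expiry=38+13=51). clock=38
Op 16: tick 6 -> clock=44.
Op 17: tick 9 -> clock=53. purged={a.com,b.com}
Final cache (unexpired): {} -> size=0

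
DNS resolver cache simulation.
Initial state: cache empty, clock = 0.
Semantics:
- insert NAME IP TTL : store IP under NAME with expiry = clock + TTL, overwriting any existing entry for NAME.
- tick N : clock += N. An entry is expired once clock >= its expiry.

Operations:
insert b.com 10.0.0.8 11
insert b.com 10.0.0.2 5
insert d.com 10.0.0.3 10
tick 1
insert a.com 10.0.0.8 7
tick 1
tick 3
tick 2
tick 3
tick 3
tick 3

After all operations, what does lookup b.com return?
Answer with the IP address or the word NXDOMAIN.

Op 1: insert b.com -> 10.0.0.8 (expiry=0+11=11). clock=0
Op 2: insert b.com -> 10.0.0.2 (expiry=0+5=5). clock=0
Op 3: insert d.com -> 10.0.0.3 (expiry=0+10=10). clock=0
Op 4: tick 1 -> clock=1.
Op 5: insert a.com -> 10.0.0.8 (expiry=1+7=8). clock=1
Op 6: tick 1 -> clock=2.
Op 7: tick 3 -> clock=5. purged={b.com}
Op 8: tick 2 -> clock=7.
Op 9: tick 3 -> clock=10. purged={a.com,d.com}
Op 10: tick 3 -> clock=13.
Op 11: tick 3 -> clock=16.
lookup b.com: not in cache (expired or never inserted)

Answer: NXDOMAIN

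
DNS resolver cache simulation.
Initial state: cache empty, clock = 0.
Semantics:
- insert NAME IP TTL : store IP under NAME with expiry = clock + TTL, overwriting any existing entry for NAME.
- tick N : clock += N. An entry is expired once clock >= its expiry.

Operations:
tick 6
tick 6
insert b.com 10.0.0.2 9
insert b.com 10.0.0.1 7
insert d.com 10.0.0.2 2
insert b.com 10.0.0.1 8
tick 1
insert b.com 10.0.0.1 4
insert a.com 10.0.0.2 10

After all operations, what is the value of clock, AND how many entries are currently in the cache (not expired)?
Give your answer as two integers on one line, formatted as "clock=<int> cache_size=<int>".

Op 1: tick 6 -> clock=6.
Op 2: tick 6 -> clock=12.
Op 3: insert b.com -> 10.0.0.2 (expiry=12+9=21). clock=12
Op 4: insert b.com -> 10.0.0.1 (expiry=12+7=19). clock=12
Op 5: insert d.com -> 10.0.0.2 (expiry=12+2=14). clock=12
Op 6: insert b.com -> 10.0.0.1 (expiry=12+8=20). clock=12
Op 7: tick 1 -> clock=13.
Op 8: insert b.com -> 10.0.0.1 (expiry=13+4=17). clock=13
Op 9: insert a.com -> 10.0.0.2 (expiry=13+10=23). clock=13
Final clock = 13
Final cache (unexpired): {a.com,b.com,d.com} -> size=3

Answer: clock=13 cache_size=3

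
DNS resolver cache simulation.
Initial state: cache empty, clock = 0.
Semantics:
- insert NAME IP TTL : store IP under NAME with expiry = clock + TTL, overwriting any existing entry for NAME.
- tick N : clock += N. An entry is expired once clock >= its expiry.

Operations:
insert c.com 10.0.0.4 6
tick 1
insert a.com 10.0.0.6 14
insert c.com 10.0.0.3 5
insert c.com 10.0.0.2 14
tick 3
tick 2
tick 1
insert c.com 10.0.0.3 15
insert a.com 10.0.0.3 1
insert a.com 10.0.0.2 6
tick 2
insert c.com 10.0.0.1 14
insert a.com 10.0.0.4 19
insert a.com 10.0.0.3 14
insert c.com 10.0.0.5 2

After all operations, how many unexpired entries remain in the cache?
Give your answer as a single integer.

Op 1: insert c.com -> 10.0.0.4 (expiry=0+6=6). clock=0
Op 2: tick 1 -> clock=1.
Op 3: insert a.com -> 10.0.0.6 (expiry=1+14=15). clock=1
Op 4: insert c.com -> 10.0.0.3 (expiry=1+5=6). clock=1
Op 5: insert c.com -> 10.0.0.2 (expiry=1+14=15). clock=1
Op 6: tick 3 -> clock=4.
Op 7: tick 2 -> clock=6.
Op 8: tick 1 -> clock=7.
Op 9: insert c.com -> 10.0.0.3 (expiry=7+15=22). clock=7
Op 10: insert a.com -> 10.0.0.3 (expiry=7+1=8). clock=7
Op 11: insert a.com -> 10.0.0.2 (expiry=7+6=13). clock=7
Op 12: tick 2 -> clock=9.
Op 13: insert c.com -> 10.0.0.1 (expiry=9+14=23). clock=9
Op 14: insert a.com -> 10.0.0.4 (expiry=9+19=28). clock=9
Op 15: insert a.com -> 10.0.0.3 (expiry=9+14=23). clock=9
Op 16: insert c.com -> 10.0.0.5 (expiry=9+2=11). clock=9
Final cache (unexpired): {a.com,c.com} -> size=2

Answer: 2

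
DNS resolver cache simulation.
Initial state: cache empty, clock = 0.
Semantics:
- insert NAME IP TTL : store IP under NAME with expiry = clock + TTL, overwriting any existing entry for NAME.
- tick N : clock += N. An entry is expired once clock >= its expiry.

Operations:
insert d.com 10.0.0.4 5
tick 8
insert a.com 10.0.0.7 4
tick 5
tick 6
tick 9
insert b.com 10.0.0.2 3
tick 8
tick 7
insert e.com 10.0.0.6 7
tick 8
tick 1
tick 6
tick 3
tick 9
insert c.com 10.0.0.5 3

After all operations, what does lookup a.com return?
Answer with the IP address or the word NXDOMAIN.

Answer: NXDOMAIN

Derivation:
Op 1: insert d.com -> 10.0.0.4 (expiry=0+5=5). clock=0
Op 2: tick 8 -> clock=8. purged={d.com}
Op 3: insert a.com -> 10.0.0.7 (expiry=8+4=12). clock=8
Op 4: tick 5 -> clock=13. purged={a.com}
Op 5: tick 6 -> clock=19.
Op 6: tick 9 -> clock=28.
Op 7: insert b.com -> 10.0.0.2 (expiry=28+3=31). clock=28
Op 8: tick 8 -> clock=36. purged={b.com}
Op 9: tick 7 -> clock=43.
Op 10: insert e.com -> 10.0.0.6 (expiry=43+7=50). clock=43
Op 11: tick 8 -> clock=51. purged={e.com}
Op 12: tick 1 -> clock=52.
Op 13: tick 6 -> clock=58.
Op 14: tick 3 -> clock=61.
Op 15: tick 9 -> clock=70.
Op 16: insert c.com -> 10.0.0.5 (expiry=70+3=73). clock=70
lookup a.com: not in cache (expired or never inserted)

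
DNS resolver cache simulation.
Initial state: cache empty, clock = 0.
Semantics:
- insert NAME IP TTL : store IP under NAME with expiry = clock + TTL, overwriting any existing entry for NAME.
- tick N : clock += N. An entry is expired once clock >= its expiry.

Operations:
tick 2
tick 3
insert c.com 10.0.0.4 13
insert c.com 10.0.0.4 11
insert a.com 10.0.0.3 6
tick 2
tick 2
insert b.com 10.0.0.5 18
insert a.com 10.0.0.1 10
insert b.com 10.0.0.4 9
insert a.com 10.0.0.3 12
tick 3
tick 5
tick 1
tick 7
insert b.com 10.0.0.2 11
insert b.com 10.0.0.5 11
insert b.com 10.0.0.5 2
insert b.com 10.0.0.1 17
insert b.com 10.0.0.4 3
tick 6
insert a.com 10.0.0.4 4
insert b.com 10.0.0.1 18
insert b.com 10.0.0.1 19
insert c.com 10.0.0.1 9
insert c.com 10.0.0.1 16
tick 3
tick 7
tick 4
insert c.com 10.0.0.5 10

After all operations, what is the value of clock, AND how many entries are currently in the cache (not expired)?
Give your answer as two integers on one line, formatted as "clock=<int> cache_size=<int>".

Op 1: tick 2 -> clock=2.
Op 2: tick 3 -> clock=5.
Op 3: insert c.com -> 10.0.0.4 (expiry=5+13=18). clock=5
Op 4: insert c.com -> 10.0.0.4 (expiry=5+11=16). clock=5
Op 5: insert a.com -> 10.0.0.3 (expiry=5+6=11). clock=5
Op 6: tick 2 -> clock=7.
Op 7: tick 2 -> clock=9.
Op 8: insert b.com -> 10.0.0.5 (expiry=9+18=27). clock=9
Op 9: insert a.com -> 10.0.0.1 (expiry=9+10=19). clock=9
Op 10: insert b.com -> 10.0.0.4 (expiry=9+9=18). clock=9
Op 11: insert a.com -> 10.0.0.3 (expiry=9+12=21). clock=9
Op 12: tick 3 -> clock=12.
Op 13: tick 5 -> clock=17. purged={c.com}
Op 14: tick 1 -> clock=18. purged={b.com}
Op 15: tick 7 -> clock=25. purged={a.com}
Op 16: insert b.com -> 10.0.0.2 (expiry=25+11=36). clock=25
Op 17: insert b.com -> 10.0.0.5 (expiry=25+11=36). clock=25
Op 18: insert b.com -> 10.0.0.5 (expiry=25+2=27). clock=25
Op 19: insert b.com -> 10.0.0.1 (expiry=25+17=42). clock=25
Op 20: insert b.com -> 10.0.0.4 (expiry=25+3=28). clock=25
Op 21: tick 6 -> clock=31. purged={b.com}
Op 22: insert a.com -> 10.0.0.4 (expiry=31+4=35). clock=31
Op 23: insert b.com -> 10.0.0.1 (expiry=31+18=49). clock=31
Op 24: insert b.com -> 10.0.0.1 (expiry=31+19=50). clock=31
Op 25: insert c.com -> 10.0.0.1 (expiry=31+9=40). clock=31
Op 26: insert c.com -> 10.0.0.1 (expiry=31+16=47). clock=31
Op 27: tick 3 -> clock=34.
Op 28: tick 7 -> clock=41. purged={a.com}
Op 29: tick 4 -> clock=45.
Op 30: insert c.com -> 10.0.0.5 (expiry=45+10=55). clock=45
Final clock = 45
Final cache (unexpired): {b.com,c.com} -> size=2

Answer: clock=45 cache_size=2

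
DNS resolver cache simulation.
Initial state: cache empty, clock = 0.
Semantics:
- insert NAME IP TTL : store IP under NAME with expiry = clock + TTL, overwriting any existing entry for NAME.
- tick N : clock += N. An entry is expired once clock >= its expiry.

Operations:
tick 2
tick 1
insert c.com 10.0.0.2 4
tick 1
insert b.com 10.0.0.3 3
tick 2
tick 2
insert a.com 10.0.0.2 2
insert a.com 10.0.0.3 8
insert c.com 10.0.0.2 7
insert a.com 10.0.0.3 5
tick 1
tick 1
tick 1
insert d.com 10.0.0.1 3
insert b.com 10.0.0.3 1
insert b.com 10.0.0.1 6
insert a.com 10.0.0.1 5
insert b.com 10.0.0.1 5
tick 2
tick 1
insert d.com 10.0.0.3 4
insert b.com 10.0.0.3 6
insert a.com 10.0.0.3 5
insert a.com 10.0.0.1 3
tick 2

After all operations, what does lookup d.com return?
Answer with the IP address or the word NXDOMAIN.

Op 1: tick 2 -> clock=2.
Op 2: tick 1 -> clock=3.
Op 3: insert c.com -> 10.0.0.2 (expiry=3+4=7). clock=3
Op 4: tick 1 -> clock=4.
Op 5: insert b.com -> 10.0.0.3 (expiry=4+3=7). clock=4
Op 6: tick 2 -> clock=6.
Op 7: tick 2 -> clock=8. purged={b.com,c.com}
Op 8: insert a.com -> 10.0.0.2 (expiry=8+2=10). clock=8
Op 9: insert a.com -> 10.0.0.3 (expiry=8+8=16). clock=8
Op 10: insert c.com -> 10.0.0.2 (expiry=8+7=15). clock=8
Op 11: insert a.com -> 10.0.0.3 (expiry=8+5=13). clock=8
Op 12: tick 1 -> clock=9.
Op 13: tick 1 -> clock=10.
Op 14: tick 1 -> clock=11.
Op 15: insert d.com -> 10.0.0.1 (expiry=11+3=14). clock=11
Op 16: insert b.com -> 10.0.0.3 (expiry=11+1=12). clock=11
Op 17: insert b.com -> 10.0.0.1 (expiry=11+6=17). clock=11
Op 18: insert a.com -> 10.0.0.1 (expiry=11+5=16). clock=11
Op 19: insert b.com -> 10.0.0.1 (expiry=11+5=16). clock=11
Op 20: tick 2 -> clock=13.
Op 21: tick 1 -> clock=14. purged={d.com}
Op 22: insert d.com -> 10.0.0.3 (expiry=14+4=18). clock=14
Op 23: insert b.com -> 10.0.0.3 (expiry=14+6=20). clock=14
Op 24: insert a.com -> 10.0.0.3 (expiry=14+5=19). clock=14
Op 25: insert a.com -> 10.0.0.1 (expiry=14+3=17). clock=14
Op 26: tick 2 -> clock=16. purged={c.com}
lookup d.com: present, ip=10.0.0.3 expiry=18 > clock=16

Answer: 10.0.0.3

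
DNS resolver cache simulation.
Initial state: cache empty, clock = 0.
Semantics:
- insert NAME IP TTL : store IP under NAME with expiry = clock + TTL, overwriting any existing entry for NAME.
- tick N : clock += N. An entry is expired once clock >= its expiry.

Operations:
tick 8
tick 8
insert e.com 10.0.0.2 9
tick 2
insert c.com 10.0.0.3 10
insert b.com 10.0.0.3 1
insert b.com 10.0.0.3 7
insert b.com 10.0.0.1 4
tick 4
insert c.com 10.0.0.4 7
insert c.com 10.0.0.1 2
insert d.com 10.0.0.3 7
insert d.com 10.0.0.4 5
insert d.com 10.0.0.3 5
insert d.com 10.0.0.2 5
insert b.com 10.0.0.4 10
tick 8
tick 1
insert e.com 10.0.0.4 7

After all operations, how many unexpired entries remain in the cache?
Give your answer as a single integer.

Answer: 2

Derivation:
Op 1: tick 8 -> clock=8.
Op 2: tick 8 -> clock=16.
Op 3: insert e.com -> 10.0.0.2 (expiry=16+9=25). clock=16
Op 4: tick 2 -> clock=18.
Op 5: insert c.com -> 10.0.0.3 (expiry=18+10=28). clock=18
Op 6: insert b.com -> 10.0.0.3 (expiry=18+1=19). clock=18
Op 7: insert b.com -> 10.0.0.3 (expiry=18+7=25). clock=18
Op 8: insert b.com -> 10.0.0.1 (expiry=18+4=22). clock=18
Op 9: tick 4 -> clock=22. purged={b.com}
Op 10: insert c.com -> 10.0.0.4 (expiry=22+7=29). clock=22
Op 11: insert c.com -> 10.0.0.1 (expiry=22+2=24). clock=22
Op 12: insert d.com -> 10.0.0.3 (expiry=22+7=29). clock=22
Op 13: insert d.com -> 10.0.0.4 (expiry=22+5=27). clock=22
Op 14: insert d.com -> 10.0.0.3 (expiry=22+5=27). clock=22
Op 15: insert d.com -> 10.0.0.2 (expiry=22+5=27). clock=22
Op 16: insert b.com -> 10.0.0.4 (expiry=22+10=32). clock=22
Op 17: tick 8 -> clock=30. purged={c.com,d.com,e.com}
Op 18: tick 1 -> clock=31.
Op 19: insert e.com -> 10.0.0.4 (expiry=31+7=38). clock=31
Final cache (unexpired): {b.com,e.com} -> size=2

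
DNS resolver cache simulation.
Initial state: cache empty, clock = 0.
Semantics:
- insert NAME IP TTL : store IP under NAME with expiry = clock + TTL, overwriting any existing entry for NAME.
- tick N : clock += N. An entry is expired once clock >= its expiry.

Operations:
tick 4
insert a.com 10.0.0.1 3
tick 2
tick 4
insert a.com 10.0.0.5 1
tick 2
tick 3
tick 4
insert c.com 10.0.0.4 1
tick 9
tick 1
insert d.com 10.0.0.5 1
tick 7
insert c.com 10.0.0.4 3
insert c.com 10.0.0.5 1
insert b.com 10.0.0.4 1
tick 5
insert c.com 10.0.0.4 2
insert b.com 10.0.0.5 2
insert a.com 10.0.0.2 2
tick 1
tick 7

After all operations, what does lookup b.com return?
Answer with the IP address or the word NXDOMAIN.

Answer: NXDOMAIN

Derivation:
Op 1: tick 4 -> clock=4.
Op 2: insert a.com -> 10.0.0.1 (expiry=4+3=7). clock=4
Op 3: tick 2 -> clock=6.
Op 4: tick 4 -> clock=10. purged={a.com}
Op 5: insert a.com -> 10.0.0.5 (expiry=10+1=11). clock=10
Op 6: tick 2 -> clock=12. purged={a.com}
Op 7: tick 3 -> clock=15.
Op 8: tick 4 -> clock=19.
Op 9: insert c.com -> 10.0.0.4 (expiry=19+1=20). clock=19
Op 10: tick 9 -> clock=28. purged={c.com}
Op 11: tick 1 -> clock=29.
Op 12: insert d.com -> 10.0.0.5 (expiry=29+1=30). clock=29
Op 13: tick 7 -> clock=36. purged={d.com}
Op 14: insert c.com -> 10.0.0.4 (expiry=36+3=39). clock=36
Op 15: insert c.com -> 10.0.0.5 (expiry=36+1=37). clock=36
Op 16: insert b.com -> 10.0.0.4 (expiry=36+1=37). clock=36
Op 17: tick 5 -> clock=41. purged={b.com,c.com}
Op 18: insert c.com -> 10.0.0.4 (expiry=41+2=43). clock=41
Op 19: insert b.com -> 10.0.0.5 (expiry=41+2=43). clock=41
Op 20: insert a.com -> 10.0.0.2 (expiry=41+2=43). clock=41
Op 21: tick 1 -> clock=42.
Op 22: tick 7 -> clock=49. purged={a.com,b.com,c.com}
lookup b.com: not in cache (expired or never inserted)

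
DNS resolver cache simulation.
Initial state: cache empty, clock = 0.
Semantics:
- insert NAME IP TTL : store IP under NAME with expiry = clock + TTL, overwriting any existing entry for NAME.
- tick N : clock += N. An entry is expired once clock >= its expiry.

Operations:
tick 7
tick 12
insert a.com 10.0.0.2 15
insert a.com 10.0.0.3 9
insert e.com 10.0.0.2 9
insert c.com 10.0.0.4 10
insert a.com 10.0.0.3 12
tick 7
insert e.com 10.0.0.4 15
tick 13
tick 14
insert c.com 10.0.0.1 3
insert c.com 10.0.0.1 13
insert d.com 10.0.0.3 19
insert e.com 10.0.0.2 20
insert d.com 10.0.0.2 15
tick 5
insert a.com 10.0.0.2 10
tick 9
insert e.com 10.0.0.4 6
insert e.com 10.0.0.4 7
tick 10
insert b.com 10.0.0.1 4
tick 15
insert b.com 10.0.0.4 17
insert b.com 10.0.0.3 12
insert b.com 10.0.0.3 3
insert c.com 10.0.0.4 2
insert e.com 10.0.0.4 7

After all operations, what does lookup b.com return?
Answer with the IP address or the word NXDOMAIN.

Answer: 10.0.0.3

Derivation:
Op 1: tick 7 -> clock=7.
Op 2: tick 12 -> clock=19.
Op 3: insert a.com -> 10.0.0.2 (expiry=19+15=34). clock=19
Op 4: insert a.com -> 10.0.0.3 (expiry=19+9=28). clock=19
Op 5: insert e.com -> 10.0.0.2 (expiry=19+9=28). clock=19
Op 6: insert c.com -> 10.0.0.4 (expiry=19+10=29). clock=19
Op 7: insert a.com -> 10.0.0.3 (expiry=19+12=31). clock=19
Op 8: tick 7 -> clock=26.
Op 9: insert e.com -> 10.0.0.4 (expiry=26+15=41). clock=26
Op 10: tick 13 -> clock=39. purged={a.com,c.com}
Op 11: tick 14 -> clock=53. purged={e.com}
Op 12: insert c.com -> 10.0.0.1 (expiry=53+3=56). clock=53
Op 13: insert c.com -> 10.0.0.1 (expiry=53+13=66). clock=53
Op 14: insert d.com -> 10.0.0.3 (expiry=53+19=72). clock=53
Op 15: insert e.com -> 10.0.0.2 (expiry=53+20=73). clock=53
Op 16: insert d.com -> 10.0.0.2 (expiry=53+15=68). clock=53
Op 17: tick 5 -> clock=58.
Op 18: insert a.com -> 10.0.0.2 (expiry=58+10=68). clock=58
Op 19: tick 9 -> clock=67. purged={c.com}
Op 20: insert e.com -> 10.0.0.4 (expiry=67+6=73). clock=67
Op 21: insert e.com -> 10.0.0.4 (expiry=67+7=74). clock=67
Op 22: tick 10 -> clock=77. purged={a.com,d.com,e.com}
Op 23: insert b.com -> 10.0.0.1 (expiry=77+4=81). clock=77
Op 24: tick 15 -> clock=92. purged={b.com}
Op 25: insert b.com -> 10.0.0.4 (expiry=92+17=109). clock=92
Op 26: insert b.com -> 10.0.0.3 (expiry=92+12=104). clock=92
Op 27: insert b.com -> 10.0.0.3 (expiry=92+3=95). clock=92
Op 28: insert c.com -> 10.0.0.4 (expiry=92+2=94). clock=92
Op 29: insert e.com -> 10.0.0.4 (expiry=92+7=99). clock=92
lookup b.com: present, ip=10.0.0.3 expiry=95 > clock=92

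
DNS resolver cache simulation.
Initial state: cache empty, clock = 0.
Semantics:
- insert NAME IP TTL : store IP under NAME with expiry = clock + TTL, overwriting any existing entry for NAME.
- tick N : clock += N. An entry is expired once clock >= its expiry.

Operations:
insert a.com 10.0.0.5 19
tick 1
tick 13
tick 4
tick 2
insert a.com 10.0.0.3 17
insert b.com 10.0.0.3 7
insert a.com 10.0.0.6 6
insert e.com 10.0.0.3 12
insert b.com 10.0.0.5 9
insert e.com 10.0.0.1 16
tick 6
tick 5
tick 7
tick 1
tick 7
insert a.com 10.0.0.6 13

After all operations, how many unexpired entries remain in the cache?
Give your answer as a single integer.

Op 1: insert a.com -> 10.0.0.5 (expiry=0+19=19). clock=0
Op 2: tick 1 -> clock=1.
Op 3: tick 13 -> clock=14.
Op 4: tick 4 -> clock=18.
Op 5: tick 2 -> clock=20. purged={a.com}
Op 6: insert a.com -> 10.0.0.3 (expiry=20+17=37). clock=20
Op 7: insert b.com -> 10.0.0.3 (expiry=20+7=27). clock=20
Op 8: insert a.com -> 10.0.0.6 (expiry=20+6=26). clock=20
Op 9: insert e.com -> 10.0.0.3 (expiry=20+12=32). clock=20
Op 10: insert b.com -> 10.0.0.5 (expiry=20+9=29). clock=20
Op 11: insert e.com -> 10.0.0.1 (expiry=20+16=36). clock=20
Op 12: tick 6 -> clock=26. purged={a.com}
Op 13: tick 5 -> clock=31. purged={b.com}
Op 14: tick 7 -> clock=38. purged={e.com}
Op 15: tick 1 -> clock=39.
Op 16: tick 7 -> clock=46.
Op 17: insert a.com -> 10.0.0.6 (expiry=46+13=59). clock=46
Final cache (unexpired): {a.com} -> size=1

Answer: 1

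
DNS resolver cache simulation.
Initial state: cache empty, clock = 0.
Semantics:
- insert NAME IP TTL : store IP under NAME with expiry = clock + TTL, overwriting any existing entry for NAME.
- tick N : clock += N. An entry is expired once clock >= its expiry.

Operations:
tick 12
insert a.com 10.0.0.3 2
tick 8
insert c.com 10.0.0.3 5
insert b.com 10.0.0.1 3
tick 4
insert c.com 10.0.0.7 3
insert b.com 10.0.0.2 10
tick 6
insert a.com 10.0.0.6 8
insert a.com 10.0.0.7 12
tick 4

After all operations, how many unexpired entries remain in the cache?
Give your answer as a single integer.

Op 1: tick 12 -> clock=12.
Op 2: insert a.com -> 10.0.0.3 (expiry=12+2=14). clock=12
Op 3: tick 8 -> clock=20. purged={a.com}
Op 4: insert c.com -> 10.0.0.3 (expiry=20+5=25). clock=20
Op 5: insert b.com -> 10.0.0.1 (expiry=20+3=23). clock=20
Op 6: tick 4 -> clock=24. purged={b.com}
Op 7: insert c.com -> 10.0.0.7 (expiry=24+3=27). clock=24
Op 8: insert b.com -> 10.0.0.2 (expiry=24+10=34). clock=24
Op 9: tick 6 -> clock=30. purged={c.com}
Op 10: insert a.com -> 10.0.0.6 (expiry=30+8=38). clock=30
Op 11: insert a.com -> 10.0.0.7 (expiry=30+12=42). clock=30
Op 12: tick 4 -> clock=34. purged={b.com}
Final cache (unexpired): {a.com} -> size=1

Answer: 1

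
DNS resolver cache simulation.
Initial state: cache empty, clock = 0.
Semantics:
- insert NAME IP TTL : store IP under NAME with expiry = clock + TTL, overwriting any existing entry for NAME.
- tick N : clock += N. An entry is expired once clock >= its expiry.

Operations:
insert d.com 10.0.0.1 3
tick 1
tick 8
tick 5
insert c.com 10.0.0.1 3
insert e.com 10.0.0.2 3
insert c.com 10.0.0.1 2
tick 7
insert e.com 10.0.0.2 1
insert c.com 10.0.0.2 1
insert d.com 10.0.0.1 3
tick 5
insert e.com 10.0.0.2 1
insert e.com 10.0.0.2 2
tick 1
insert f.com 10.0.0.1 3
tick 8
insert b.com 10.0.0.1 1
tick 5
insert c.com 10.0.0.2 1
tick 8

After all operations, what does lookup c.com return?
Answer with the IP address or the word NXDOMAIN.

Answer: NXDOMAIN

Derivation:
Op 1: insert d.com -> 10.0.0.1 (expiry=0+3=3). clock=0
Op 2: tick 1 -> clock=1.
Op 3: tick 8 -> clock=9. purged={d.com}
Op 4: tick 5 -> clock=14.
Op 5: insert c.com -> 10.0.0.1 (expiry=14+3=17). clock=14
Op 6: insert e.com -> 10.0.0.2 (expiry=14+3=17). clock=14
Op 7: insert c.com -> 10.0.0.1 (expiry=14+2=16). clock=14
Op 8: tick 7 -> clock=21. purged={c.com,e.com}
Op 9: insert e.com -> 10.0.0.2 (expiry=21+1=22). clock=21
Op 10: insert c.com -> 10.0.0.2 (expiry=21+1=22). clock=21
Op 11: insert d.com -> 10.0.0.1 (expiry=21+3=24). clock=21
Op 12: tick 5 -> clock=26. purged={c.com,d.com,e.com}
Op 13: insert e.com -> 10.0.0.2 (expiry=26+1=27). clock=26
Op 14: insert e.com -> 10.0.0.2 (expiry=26+2=28). clock=26
Op 15: tick 1 -> clock=27.
Op 16: insert f.com -> 10.0.0.1 (expiry=27+3=30). clock=27
Op 17: tick 8 -> clock=35. purged={e.com,f.com}
Op 18: insert b.com -> 10.0.0.1 (expiry=35+1=36). clock=35
Op 19: tick 5 -> clock=40. purged={b.com}
Op 20: insert c.com -> 10.0.0.2 (expiry=40+1=41). clock=40
Op 21: tick 8 -> clock=48. purged={c.com}
lookup c.com: not in cache (expired or never inserted)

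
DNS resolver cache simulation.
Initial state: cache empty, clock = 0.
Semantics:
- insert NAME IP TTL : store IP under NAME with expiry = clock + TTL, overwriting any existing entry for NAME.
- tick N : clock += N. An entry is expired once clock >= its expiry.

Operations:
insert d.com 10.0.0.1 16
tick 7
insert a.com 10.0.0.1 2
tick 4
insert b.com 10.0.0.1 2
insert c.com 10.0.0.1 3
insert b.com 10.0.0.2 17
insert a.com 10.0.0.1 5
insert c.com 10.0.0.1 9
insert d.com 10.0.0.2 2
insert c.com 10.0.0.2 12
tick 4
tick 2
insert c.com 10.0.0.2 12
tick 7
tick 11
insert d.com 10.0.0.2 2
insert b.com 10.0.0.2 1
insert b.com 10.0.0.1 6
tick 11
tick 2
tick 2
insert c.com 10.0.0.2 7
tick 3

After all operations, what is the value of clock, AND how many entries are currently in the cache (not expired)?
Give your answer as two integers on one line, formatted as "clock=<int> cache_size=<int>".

Answer: clock=53 cache_size=1

Derivation:
Op 1: insert d.com -> 10.0.0.1 (expiry=0+16=16). clock=0
Op 2: tick 7 -> clock=7.
Op 3: insert a.com -> 10.0.0.1 (expiry=7+2=9). clock=7
Op 4: tick 4 -> clock=11. purged={a.com}
Op 5: insert b.com -> 10.0.0.1 (expiry=11+2=13). clock=11
Op 6: insert c.com -> 10.0.0.1 (expiry=11+3=14). clock=11
Op 7: insert b.com -> 10.0.0.2 (expiry=11+17=28). clock=11
Op 8: insert a.com -> 10.0.0.1 (expiry=11+5=16). clock=11
Op 9: insert c.com -> 10.0.0.1 (expiry=11+9=20). clock=11
Op 10: insert d.com -> 10.0.0.2 (expiry=11+2=13). clock=11
Op 11: insert c.com -> 10.0.0.2 (expiry=11+12=23). clock=11
Op 12: tick 4 -> clock=15. purged={d.com}
Op 13: tick 2 -> clock=17. purged={a.com}
Op 14: insert c.com -> 10.0.0.2 (expiry=17+12=29). clock=17
Op 15: tick 7 -> clock=24.
Op 16: tick 11 -> clock=35. purged={b.com,c.com}
Op 17: insert d.com -> 10.0.0.2 (expiry=35+2=37). clock=35
Op 18: insert b.com -> 10.0.0.2 (expiry=35+1=36). clock=35
Op 19: insert b.com -> 10.0.0.1 (expiry=35+6=41). clock=35
Op 20: tick 11 -> clock=46. purged={b.com,d.com}
Op 21: tick 2 -> clock=48.
Op 22: tick 2 -> clock=50.
Op 23: insert c.com -> 10.0.0.2 (expiry=50+7=57). clock=50
Op 24: tick 3 -> clock=53.
Final clock = 53
Final cache (unexpired): {c.com} -> size=1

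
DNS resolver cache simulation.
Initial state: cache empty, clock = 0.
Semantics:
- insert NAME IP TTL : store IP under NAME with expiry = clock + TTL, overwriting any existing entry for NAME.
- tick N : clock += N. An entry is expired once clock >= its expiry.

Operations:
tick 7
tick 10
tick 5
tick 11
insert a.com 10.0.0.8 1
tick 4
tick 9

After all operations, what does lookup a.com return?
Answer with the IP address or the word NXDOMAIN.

Op 1: tick 7 -> clock=7.
Op 2: tick 10 -> clock=17.
Op 3: tick 5 -> clock=22.
Op 4: tick 11 -> clock=33.
Op 5: insert a.com -> 10.0.0.8 (expiry=33+1=34). clock=33
Op 6: tick 4 -> clock=37. purged={a.com}
Op 7: tick 9 -> clock=46.
lookup a.com: not in cache (expired or never inserted)

Answer: NXDOMAIN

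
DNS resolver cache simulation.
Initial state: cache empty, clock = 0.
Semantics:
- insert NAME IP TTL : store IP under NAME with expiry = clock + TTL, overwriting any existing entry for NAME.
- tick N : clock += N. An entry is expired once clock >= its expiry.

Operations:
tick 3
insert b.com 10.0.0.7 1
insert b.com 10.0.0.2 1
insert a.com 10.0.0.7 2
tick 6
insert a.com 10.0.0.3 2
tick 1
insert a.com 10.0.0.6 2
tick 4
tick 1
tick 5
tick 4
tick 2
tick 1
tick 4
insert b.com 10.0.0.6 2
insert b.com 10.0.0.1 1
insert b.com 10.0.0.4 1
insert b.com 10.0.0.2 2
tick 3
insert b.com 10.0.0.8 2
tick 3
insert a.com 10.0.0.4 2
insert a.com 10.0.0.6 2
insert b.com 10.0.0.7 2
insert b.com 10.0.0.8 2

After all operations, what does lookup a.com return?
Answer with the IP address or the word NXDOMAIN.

Op 1: tick 3 -> clock=3.
Op 2: insert b.com -> 10.0.0.7 (expiry=3+1=4). clock=3
Op 3: insert b.com -> 10.0.0.2 (expiry=3+1=4). clock=3
Op 4: insert a.com -> 10.0.0.7 (expiry=3+2=5). clock=3
Op 5: tick 6 -> clock=9. purged={a.com,b.com}
Op 6: insert a.com -> 10.0.0.3 (expiry=9+2=11). clock=9
Op 7: tick 1 -> clock=10.
Op 8: insert a.com -> 10.0.0.6 (expiry=10+2=12). clock=10
Op 9: tick 4 -> clock=14. purged={a.com}
Op 10: tick 1 -> clock=15.
Op 11: tick 5 -> clock=20.
Op 12: tick 4 -> clock=24.
Op 13: tick 2 -> clock=26.
Op 14: tick 1 -> clock=27.
Op 15: tick 4 -> clock=31.
Op 16: insert b.com -> 10.0.0.6 (expiry=31+2=33). clock=31
Op 17: insert b.com -> 10.0.0.1 (expiry=31+1=32). clock=31
Op 18: insert b.com -> 10.0.0.4 (expiry=31+1=32). clock=31
Op 19: insert b.com -> 10.0.0.2 (expiry=31+2=33). clock=31
Op 20: tick 3 -> clock=34. purged={b.com}
Op 21: insert b.com -> 10.0.0.8 (expiry=34+2=36). clock=34
Op 22: tick 3 -> clock=37. purged={b.com}
Op 23: insert a.com -> 10.0.0.4 (expiry=37+2=39). clock=37
Op 24: insert a.com -> 10.0.0.6 (expiry=37+2=39). clock=37
Op 25: insert b.com -> 10.0.0.7 (expiry=37+2=39). clock=37
Op 26: insert b.com -> 10.0.0.8 (expiry=37+2=39). clock=37
lookup a.com: present, ip=10.0.0.6 expiry=39 > clock=37

Answer: 10.0.0.6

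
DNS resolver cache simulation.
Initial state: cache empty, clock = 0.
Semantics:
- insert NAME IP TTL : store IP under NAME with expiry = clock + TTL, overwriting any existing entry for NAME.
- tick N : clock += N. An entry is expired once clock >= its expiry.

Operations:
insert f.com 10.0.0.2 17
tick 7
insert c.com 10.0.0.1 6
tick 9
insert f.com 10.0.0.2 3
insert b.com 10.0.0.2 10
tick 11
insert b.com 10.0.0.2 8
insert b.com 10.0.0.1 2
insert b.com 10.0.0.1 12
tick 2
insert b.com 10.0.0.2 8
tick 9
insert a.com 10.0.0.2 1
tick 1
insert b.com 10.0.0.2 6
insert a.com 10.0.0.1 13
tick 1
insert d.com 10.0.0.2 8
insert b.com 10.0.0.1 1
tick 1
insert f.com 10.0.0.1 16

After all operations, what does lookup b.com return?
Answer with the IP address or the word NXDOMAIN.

Op 1: insert f.com -> 10.0.0.2 (expiry=0+17=17). clock=0
Op 2: tick 7 -> clock=7.
Op 3: insert c.com -> 10.0.0.1 (expiry=7+6=13). clock=7
Op 4: tick 9 -> clock=16. purged={c.com}
Op 5: insert f.com -> 10.0.0.2 (expiry=16+3=19). clock=16
Op 6: insert b.com -> 10.0.0.2 (expiry=16+10=26). clock=16
Op 7: tick 11 -> clock=27. purged={b.com,f.com}
Op 8: insert b.com -> 10.0.0.2 (expiry=27+8=35). clock=27
Op 9: insert b.com -> 10.0.0.1 (expiry=27+2=29). clock=27
Op 10: insert b.com -> 10.0.0.1 (expiry=27+12=39). clock=27
Op 11: tick 2 -> clock=29.
Op 12: insert b.com -> 10.0.0.2 (expiry=29+8=37). clock=29
Op 13: tick 9 -> clock=38. purged={b.com}
Op 14: insert a.com -> 10.0.0.2 (expiry=38+1=39). clock=38
Op 15: tick 1 -> clock=39. purged={a.com}
Op 16: insert b.com -> 10.0.0.2 (expiry=39+6=45). clock=39
Op 17: insert a.com -> 10.0.0.1 (expiry=39+13=52). clock=39
Op 18: tick 1 -> clock=40.
Op 19: insert d.com -> 10.0.0.2 (expiry=40+8=48). clock=40
Op 20: insert b.com -> 10.0.0.1 (expiry=40+1=41). clock=40
Op 21: tick 1 -> clock=41. purged={b.com}
Op 22: insert f.com -> 10.0.0.1 (expiry=41+16=57). clock=41
lookup b.com: not in cache (expired or never inserted)

Answer: NXDOMAIN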